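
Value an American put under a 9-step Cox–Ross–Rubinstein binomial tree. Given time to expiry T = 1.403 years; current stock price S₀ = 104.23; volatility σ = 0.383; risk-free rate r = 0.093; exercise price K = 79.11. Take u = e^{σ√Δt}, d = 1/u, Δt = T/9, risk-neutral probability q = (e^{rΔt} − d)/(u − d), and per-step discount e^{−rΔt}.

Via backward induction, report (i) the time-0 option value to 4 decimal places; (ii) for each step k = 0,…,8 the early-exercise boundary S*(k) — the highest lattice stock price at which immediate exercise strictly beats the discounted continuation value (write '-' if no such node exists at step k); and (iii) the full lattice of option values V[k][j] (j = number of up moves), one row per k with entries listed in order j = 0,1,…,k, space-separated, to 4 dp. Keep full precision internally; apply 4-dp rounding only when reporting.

Δt=0.15589  u=1.16325  d=0.85966  q=0.51037  discount=0.98561
step 9 (expiry): payoffs max(K−S,0) = 52.3842 42.9459 30.1744 12.8926 0.0000 0.0000 0.0000 0.0000 0.0000 0.0000
step 8: (k=8,j=0): S=31.0888, (K−S)⁺=48.0212, hold=46.8826 ⇒ V=48.0212 exercise | (k=8,j=1): S=42.0679, (K−S)⁺=37.0421, hold=35.9034 ⇒ V=37.0421 exercise | (k=8,j=2): S=56.9244, (K−S)⁺=22.1856, hold=21.0470 ⇒ V=22.1856 exercise | (k=8,j=3): S=77.0275, (K−S)⁺=2.0825, hold=6.2218 ⇒ V=6.2218 continue | (k=8,j=4): S=104.2300, (K−S)⁺=0.0000, hold=0.0000 ⇒ V=0.0000 continue | (k=8,j=5): S=141.0392, (K−S)⁺=0.0000, hold=0.0000 ⇒ V=0.0000 continue | (k=8,j=6): S=190.8477, (K−S)⁺=0.0000, hold=0.0000 ⇒ V=0.0000 continue | (k=8,j=7): S=258.2464, (K−S)⁺=0.0000, hold=0.0000 ⇒ V=0.0000 continue | (k=8,j=8): S=349.4470, (K−S)⁺=0.0000, hold=0.0000 ⇒ V=0.0000 continue  boundary S*=56.9244
step 7: (k=7,j=0): S=36.1641, (K−S)⁺=42.9459, hold=41.8073 ⇒ V=42.9459 exercise | (k=7,j=1): S=48.9356, (K−S)⁺=30.1744, hold=29.0358 ⇒ V=30.1744 exercise | (k=7,j=2): S=66.2174, (K−S)⁺=12.8926, hold=13.8361 ⇒ V=13.8361 continue | (k=7,j=3): S=89.6023, (K−S)⁺=0.0000, hold=3.0025 ⇒ V=3.0025 continue | (k=7,j=4): S=121.2457, (K−S)⁺=0.0000, hold=0.0000 ⇒ V=0.0000 continue | (k=7,j=5): S=164.0641, (K−S)⁺=0.0000, hold=0.0000 ⇒ V=0.0000 continue | (k=7,j=6): S=222.0039, (K−S)⁺=0.0000, hold=0.0000 ⇒ V=0.0000 continue | (k=7,j=7): S=300.4054, (K−S)⁺=0.0000, hold=0.0000 ⇒ V=0.0000 continue  boundary S*=48.9356
step 6: (k=6,j=0): S=42.0679, (K−S)⁺=37.0421, hold=35.9034 ⇒ V=37.0421 exercise | (k=6,j=1): S=56.9244, (K−S)⁺=22.1856, hold=21.5216 ⇒ V=22.1856 exercise | (k=6,j=2): S=77.0275, (K−S)⁺=2.0825, hold=8.1874 ⇒ V=8.1874 continue | (k=6,j=3): S=104.2300, (K−S)⁺=0.0000, hold=1.4490 ⇒ V=1.4490 continue | (k=6,j=4): S=141.0392, (K−S)⁺=0.0000, hold=0.0000 ⇒ V=0.0000 continue | (k=6,j=5): S=190.8477, (K−S)⁺=0.0000, hold=0.0000 ⇒ V=0.0000 continue | (k=6,j=6): S=258.2464, (K−S)⁺=0.0000, hold=0.0000 ⇒ V=0.0000 continue  boundary S*=56.9244
step 5: (k=5,j=0): S=48.9356, (K−S)⁺=30.1744, hold=29.0358 ⇒ V=30.1744 exercise | (k=5,j=1): S=66.2174, (K−S)⁺=12.8926, hold=14.8249 ⇒ V=14.8249 continue | (k=5,j=2): S=89.6023, (K−S)⁺=0.0000, hold=4.6800 ⇒ V=4.6800 continue | (k=5,j=3): S=121.2457, (K−S)⁺=0.0000, hold=0.6993 ⇒ V=0.6993 continue | (k=5,j=4): S=164.0641, (K−S)⁺=0.0000, hold=0.0000 ⇒ V=0.0000 continue | (k=5,j=5): S=222.0039, (K−S)⁺=0.0000, hold=0.0000 ⇒ V=0.0000 continue  boundary S*=48.9356
step 4: (k=4,j=0): S=56.9244, (K−S)⁺=22.1856, hold=22.0189 ⇒ V=22.1856 exercise | (k=4,j=1): S=77.0275, (K−S)⁺=2.0825, hold=9.5084 ⇒ V=9.5084 continue | (k=4,j=2): S=104.2300, (K−S)⁺=0.0000, hold=2.6102 ⇒ V=2.6102 continue | (k=4,j=3): S=141.0392, (K−S)⁺=0.0000, hold=0.3374 ⇒ V=0.3374 continue | (k=4,j=4): S=190.8477, (K−S)⁺=0.0000, hold=0.0000 ⇒ V=0.0000 continue  boundary S*=56.9244
step 3: (k=3,j=0): S=66.2174, (K−S)⁺=12.8926, hold=15.4894 ⇒ V=15.4894 continue | (k=3,j=1): S=89.6023, (K−S)⁺=0.0000, hold=5.9016 ⇒ V=5.9016 continue | (k=3,j=2): S=121.2457, (K−S)⁺=0.0000, hold=1.4294 ⇒ V=1.4294 continue | (k=3,j=3): S=164.0641, (K−S)⁺=0.0000, hold=0.1628 ⇒ V=0.1628 continue  boundary S*=-
step 2: (k=2,j=0): S=77.0275, (K−S)⁺=2.0825, hold=10.4436 ⇒ V=10.4436 continue | (k=2,j=1): S=104.2300, (K−S)⁺=0.0000, hold=3.5670 ⇒ V=3.5670 continue | (k=2,j=2): S=141.0392, (K−S)⁺=0.0000, hold=0.7717 ⇒ V=0.7717 continue  boundary S*=-
step 1: (k=1,j=0): S=89.6023, (K−S)⁺=0.0000, hold=6.8342 ⇒ V=6.8342 continue | (k=1,j=1): S=121.2457, (K−S)⁺=0.0000, hold=2.1096 ⇒ V=2.1096 continue  boundary S*=-
step 0: (k=0,j=0): S=104.2300, (K−S)⁺=0.0000, hold=4.3592 ⇒ V=4.3592 continue  boundary S*=-

price = 4.3592
boundary = - - - - 56.9244 48.9356 56.9244 48.9356 56.9244
tree:
4.3592
6.8342 2.1096
10.4436 3.5670 0.7717
15.4894 5.9016 1.4294 0.1628
22.1856 9.5084 2.6102 0.3374 0.0000
30.1744 14.8249 4.6800 0.6993 0.0000 0.0000
37.0421 22.1856 8.1874 1.4490 0.0000 0.0000 0.0000
42.9459 30.1744 13.8361 3.0025 0.0000 0.0000 0.0000 0.0000
48.0212 37.0421 22.1856 6.2218 0.0000 0.0000 0.0000 0.0000 0.0000
52.3842 42.9459 30.1744 12.8926 0.0000 0.0000 0.0000 0.0000 0.0000 0.0000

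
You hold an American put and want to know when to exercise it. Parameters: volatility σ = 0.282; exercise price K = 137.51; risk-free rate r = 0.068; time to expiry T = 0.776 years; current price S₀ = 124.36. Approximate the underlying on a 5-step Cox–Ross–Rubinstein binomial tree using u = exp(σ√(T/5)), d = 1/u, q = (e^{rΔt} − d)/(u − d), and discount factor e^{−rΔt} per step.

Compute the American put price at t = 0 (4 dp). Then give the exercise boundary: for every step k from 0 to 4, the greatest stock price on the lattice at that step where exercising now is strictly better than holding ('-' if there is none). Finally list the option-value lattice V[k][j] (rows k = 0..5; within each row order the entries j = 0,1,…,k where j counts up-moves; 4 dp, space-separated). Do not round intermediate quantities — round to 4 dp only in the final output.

price = 17.0744
boundary = - 111.2840 99.5829 111.2840 124.3600
tree:
17.0744
26.2260 8.9720
37.9271 15.6725 2.9676
48.3979 26.2260 6.2470 0.0000
57.7677 37.9271 13.1500 0.0000 0.0000
66.1523 48.3979 26.2260 0.0000 0.0000 0.0000

Δt=0.15520, u=1.11750, d=0.89485, q=0.51991, disc=e^(-rΔt)=0.98950
k=5 terminal: V=max(K-S,0) → 66.1523 48.3979 26.2260 0.0000 0.0000 0.0000
k=4: j=0 S=79.7423 intr=57.7677 cont=56.3241 V=57.7677[EX]; j=1 S=99.5829 intr=37.9271 cont=36.4835 V=37.9271[EX]; j=2 S=124.3600 intr=13.1500 cont=12.4588 V=13.1500[EX]; j=3 S=155.3019 intr=0.0000 cont=0.0000 V=0.0000[hold]; j=4 S=193.9424 intr=0.0000 cont=0.0000 V=0.0000[hold]  S*(4)=124.3600
k=3: j=0 S=89.1121 intr=48.3979 cont=46.9543 V=48.3979[EX]; j=1 S=111.2840 intr=26.2260 cont=24.7824 V=26.2260[EX]; j=2 S=138.9724 intr=0.0000 cont=6.2470 V=6.2470[hold]; j=3 S=173.5500 intr=0.0000 cont=0.0000 V=0.0000[hold]  S*(3)=111.2840
k=2: j=0 S=99.5829 intr=37.9271 cont=36.4835 V=37.9271[EX]; j=1 S=124.3600 intr=13.1500 cont=15.6725 V=15.6725[hold]; j=2 S=155.3019 intr=0.0000 cont=2.9676 V=2.9676[hold]  S*(2)=99.5829
k=1: j=0 S=111.2840 intr=26.2260 cont=26.0801 V=26.2260[EX]; j=1 S=138.9724 intr=0.0000 cont=8.9720 V=8.9720[hold]  S*(1)=111.2840
k=0: j=0 S=124.3600 intr=13.1500 cont=17.0744 V=17.0744[hold]  S*(0)=-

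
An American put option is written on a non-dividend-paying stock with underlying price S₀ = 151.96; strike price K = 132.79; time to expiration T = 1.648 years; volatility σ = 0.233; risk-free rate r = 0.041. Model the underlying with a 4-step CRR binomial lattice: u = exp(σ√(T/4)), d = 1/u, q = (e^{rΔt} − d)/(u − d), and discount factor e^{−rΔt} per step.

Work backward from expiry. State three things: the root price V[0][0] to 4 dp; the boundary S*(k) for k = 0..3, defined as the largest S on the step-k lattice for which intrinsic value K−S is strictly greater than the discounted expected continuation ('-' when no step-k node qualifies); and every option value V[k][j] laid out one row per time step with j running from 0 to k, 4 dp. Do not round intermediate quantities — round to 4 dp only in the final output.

params: Δt=0.41200 u=1.16132 d=0.86109 q=0.51942 e^(-rΔt)=0.98325
t_4 payoffs: 49.2444 20.1153 0.0000 0.0000 0.0000
t_3: node(3,0) S=97.0231 payoff=35.7669 vs cont=33.5427 → 35.7669 [stop]  node(3,1) S=130.8512 payoff=1.9388 vs cont=9.5050 → 9.5050 [wait]  node(3,2) S=176.4740 payoff=0.0000 vs cont=0.0000 → 0.0000 [wait]  node(3,3) S=238.0037 payoff=0.0000 vs cont=0.0000 → 0.0000 [wait]  ⇒ S*(3)=97.0231
t_2: node(2,0) S=112.6747 payoff=20.1153 vs cont=21.7553 → 21.7553 [wait]  node(2,1) S=151.9600 payoff=0.0000 vs cont=4.4914 → 4.4914 [wait]  node(2,2) S=204.9426 payoff=0.0000 vs cont=0.0000 → 0.0000 [wait]  ⇒ S*(2)=-
t_1: node(1,0) S=130.8512 payoff=1.9388 vs cont=12.5739 → 12.5739 [wait]  node(1,1) S=176.4740 payoff=0.0000 vs cont=2.1223 → 2.1223 [wait]  ⇒ S*(1)=-
t_0: node(0,0) S=151.9600 payoff=0.0000 vs cont=7.0254 → 7.0254 [wait]  ⇒ S*(0)=-

price = 7.0254
boundary = - - - 97.0231
tree:
7.0254
12.5739 2.1223
21.7553 4.4914 0.0000
35.7669 9.5050 0.0000 0.0000
49.2444 20.1153 0.0000 0.0000 0.0000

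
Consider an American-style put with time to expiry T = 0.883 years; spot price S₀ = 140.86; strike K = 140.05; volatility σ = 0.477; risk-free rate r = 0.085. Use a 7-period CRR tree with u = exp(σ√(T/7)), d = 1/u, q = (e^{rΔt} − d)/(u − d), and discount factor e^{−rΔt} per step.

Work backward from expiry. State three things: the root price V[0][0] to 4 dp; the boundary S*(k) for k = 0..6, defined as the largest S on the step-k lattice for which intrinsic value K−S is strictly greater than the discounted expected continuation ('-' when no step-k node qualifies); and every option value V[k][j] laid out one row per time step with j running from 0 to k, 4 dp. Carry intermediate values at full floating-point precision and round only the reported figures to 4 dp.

Δt=0.12614  u=1.18461  d=0.84416  q=0.48941  discount=0.98934
step 7 (expiry): payoffs max(K−S,0) = 97.0213 79.6677 55.3154 21.1417 0.0000 0.0000 0.0000 0.0000
step 6: (k=6,j=0): S=50.9723, (K−S)⁺=89.0777, hold=87.5841 ⇒ V=89.0777 exercise | (k=6,j=1): S=71.5295, (K−S)⁺=68.5205, hold=67.0269 ⇒ V=68.5205 exercise | (k=6,j=2): S=100.3775, (K−S)⁺=39.6725, hold=38.1789 ⇒ V=39.6725 exercise | (k=6,j=3): S=140.8600, (K−S)⁺=0.0000, hold=10.6796 ⇒ V=10.6796 continue | (k=6,j=4): S=197.6692, (K−S)⁺=0.0000, hold=0.0000 ⇒ V=0.0000 continue | (k=6,j=5): S=277.3896, (K−S)⁺=0.0000, hold=0.0000 ⇒ V=0.0000 continue | (k=6,j=6): S=389.2615, (K−S)⁺=0.0000, hold=0.0000 ⇒ V=0.0000 continue  boundary S*=100.3775
step 5: (k=5,j=0): S=60.3823, (K−S)⁺=79.6677, hold=78.1741 ⇒ V=79.6677 exercise | (k=5,j=1): S=84.7346, (K−S)⁺=55.3154, hold=53.8218 ⇒ V=55.3154 exercise | (k=5,j=2): S=118.9083, (K−S)⁺=21.1417, hold=25.2113 ⇒ V=25.2113 continue | (k=5,j=3): S=166.8643, (K−S)⁺=0.0000, hold=5.3947 ⇒ V=5.3947 continue | (k=5,j=4): S=234.1610, (K−S)⁺=0.0000, hold=0.0000 ⇒ V=0.0000 continue | (k=5,j=5): S=328.5987, (K−S)⁺=0.0000, hold=0.0000 ⇒ V=0.0000 continue  boundary S*=84.7346
step 4: (k=4,j=0): S=71.5295, (K−S)⁺=68.5205, hold=67.0269 ⇒ V=68.5205 exercise | (k=4,j=1): S=100.3775, (K−S)⁺=39.6725, hold=40.1493 ⇒ V=40.1493 continue | (k=4,j=2): S=140.8600, (K−S)⁺=0.0000, hold=15.3474 ⇒ V=15.3474 continue | (k=4,j=3): S=197.6692, (K−S)⁺=0.0000, hold=2.7251 ⇒ V=2.7251 continue | (k=4,j=4): S=277.3896, (K−S)⁺=0.0000, hold=0.0000 ⇒ V=0.0000 continue  boundary S*=71.5295
step 3: (k=3,j=0): S=84.7346, (K−S)⁺=55.3154, hold=54.0527 ⇒ V=55.3154 exercise | (k=3,j=1): S=118.9083, (K−S)⁺=21.1417, hold=27.7123 ⇒ V=27.7123 continue | (k=3,j=2): S=166.8643, (K−S)⁺=0.0000, hold=9.0721 ⇒ V=9.0721 continue | (k=3,j=3): S=234.1610, (K−S)⁺=0.0000, hold=1.3766 ⇒ V=1.3766 continue  boundary S*=84.7346
step 2: (k=2,j=0): S=100.3775, (K−S)⁺=39.6725, hold=41.3603 ⇒ V=41.3603 continue | (k=2,j=1): S=140.8600, (K−S)⁺=0.0000, hold=18.3913 ⇒ V=18.3913 continue | (k=2,j=2): S=197.6692, (K−S)⁺=0.0000, hold=5.2493 ⇒ V=5.2493 continue  boundary S*=-
step 1: (k=1,j=0): S=118.9083, (K−S)⁺=21.1417, hold=29.7978 ⇒ V=29.7978 continue | (k=1,j=1): S=166.8643, (K−S)⁺=0.0000, hold=11.8319 ⇒ V=11.8319 continue  boundary S*=-
step 0: (k=0,j=0): S=140.8600, (K−S)⁺=0.0000, hold=20.7811 ⇒ V=20.7811 continue  boundary S*=-

price = 20.7811
boundary = - - - 84.7346 71.5295 84.7346 100.3775
tree:
20.7811
29.7978 11.8319
41.3603 18.3913 5.2493
55.3154 27.7123 9.0721 1.3766
68.5205 40.1493 15.3474 2.7251 0.0000
79.6677 55.3154 25.2113 5.3947 0.0000 0.0000
89.0777 68.5205 39.6725 10.6796 0.0000 0.0000 0.0000
97.0213 79.6677 55.3154 21.1417 0.0000 0.0000 0.0000 0.0000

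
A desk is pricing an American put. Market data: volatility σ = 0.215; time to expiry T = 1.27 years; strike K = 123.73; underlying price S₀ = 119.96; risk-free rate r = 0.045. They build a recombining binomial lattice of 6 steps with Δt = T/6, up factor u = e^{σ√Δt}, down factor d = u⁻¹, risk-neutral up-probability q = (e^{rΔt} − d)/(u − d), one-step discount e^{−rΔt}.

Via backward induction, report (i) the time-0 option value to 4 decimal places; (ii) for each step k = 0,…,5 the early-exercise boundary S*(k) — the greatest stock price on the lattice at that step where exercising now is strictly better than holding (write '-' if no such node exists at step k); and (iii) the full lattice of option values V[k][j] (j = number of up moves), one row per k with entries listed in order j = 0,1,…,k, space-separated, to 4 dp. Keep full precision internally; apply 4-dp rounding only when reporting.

Δt=0.21167  u=1.10397  d=0.90582  q=0.52359  discount=0.99052
step 6 (expiry): payoffs max(K−S,0) = 57.4648 42.9688 25.3018 3.7700 0.0000 0.0000 0.0000
step 5: (k=5,j=0): S=73.1550, (K−S)⁺=50.5750, hold=49.4021 ⇒ V=50.5750 exercise | (k=5,j=1): S=89.1581, (K−S)⁺=34.5719, hold=33.3989 ⇒ V=34.5719 exercise | (k=5,j=2): S=108.6621, (K−S)⁺=15.0679, hold=13.8950 ⇒ V=15.0679 exercise | (k=5,j=3): S=132.4326, (K−S)⁺=0.0000, hold=1.7790 ⇒ V=1.7790 continue | (k=5,j=4): S=161.4031, (K−S)⁺=0.0000, hold=0.0000 ⇒ V=0.0000 continue | (k=5,j=5): S=196.7111, (K−S)⁺=0.0000, hold=0.0000 ⇒ V=0.0000 continue  boundary S*=108.6621
step 4: (k=4,j=0): S=80.7612, (K−S)⁺=42.9688, hold=41.7959 ⇒ V=42.9688 exercise | (k=4,j=1): S=98.4282, (K−S)⁺=25.3018, hold=24.1289 ⇒ V=25.3018 exercise | (k=4,j=2): S=119.9600, (K−S)⁺=3.7700, hold=8.0331 ⇒ V=8.0331 continue | (k=4,j=3): S=146.2020, (K−S)⁺=0.0000, hold=0.8395 ⇒ V=0.8395 continue | (k=4,j=4): S=178.1847, (K−S)⁺=0.0000, hold=0.0000 ⇒ V=0.0000 continue  boundary S*=98.4282
step 3: (k=3,j=0): S=89.1581, (K−S)⁺=34.5719, hold=33.3989 ⇒ V=34.5719 exercise | (k=3,j=1): S=108.6621, (K−S)⁺=15.0679, hold=16.1060 ⇒ V=16.1060 continue | (k=3,j=2): S=132.4326, (K−S)⁺=0.0000, hold=4.2262 ⇒ V=4.2262 continue | (k=3,j=3): S=161.4031, (K−S)⁺=0.0000, hold=0.3962 ⇒ V=0.3962 continue  boundary S*=89.1581
step 2: (k=2,j=0): S=98.4282, (K−S)⁺=25.3018, hold=24.6672 ⇒ V=25.3018 exercise | (k=2,j=1): S=119.9600, (K−S)⁺=3.7700, hold=9.7921 ⇒ V=9.7921 continue | (k=2,j=2): S=146.2020, (K−S)⁺=0.0000, hold=2.1998 ⇒ V=2.1998 continue  boundary S*=98.4282
step 1: (k=1,j=0): S=108.6621, (K−S)⁺=15.0679, hold=17.0182 ⇒ V=17.0182 continue | (k=1,j=1): S=132.4326, (K−S)⁺=0.0000, hold=5.7617 ⇒ V=5.7617 continue  boundary S*=-
step 0: (k=0,j=0): S=119.9600, (K−S)⁺=3.7700, hold=11.0190 ⇒ V=11.0190 continue  boundary S*=-

price = 11.0190
boundary = - - 98.4282 89.1581 98.4282 108.6621
tree:
11.0190
17.0182 5.7617
25.3018 9.7921 2.1998
34.5719 16.1060 4.2262 0.3962
42.9688 25.3018 8.0331 0.8395 0.0000
50.5750 34.5719 15.0679 1.7790 0.0000 0.0000
57.4648 42.9688 25.3018 3.7700 0.0000 0.0000 0.0000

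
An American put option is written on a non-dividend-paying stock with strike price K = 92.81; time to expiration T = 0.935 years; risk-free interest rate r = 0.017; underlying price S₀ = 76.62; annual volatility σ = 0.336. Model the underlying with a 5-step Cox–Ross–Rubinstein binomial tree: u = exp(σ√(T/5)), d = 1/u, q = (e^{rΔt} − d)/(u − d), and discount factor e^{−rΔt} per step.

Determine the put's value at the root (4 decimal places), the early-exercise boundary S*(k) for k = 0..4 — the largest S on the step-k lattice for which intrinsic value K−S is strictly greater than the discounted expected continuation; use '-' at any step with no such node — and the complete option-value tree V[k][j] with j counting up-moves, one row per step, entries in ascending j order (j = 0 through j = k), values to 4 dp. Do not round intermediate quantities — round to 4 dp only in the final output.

price = 20.1000
boundary = - - 57.2978 66.2583 76.6200
tree:
20.1000
27.3072 12.2579
35.5122 18.4093 5.5318
43.2609 26.5517 9.5209 1.1539
49.9617 35.5122 16.1900 2.2035 0.0000
55.7563 43.2609 26.5517 4.2078 0.0000 0.0000

params: Δt=0.18700 u=1.15638 d=0.86476 q=0.47466 e^(-rΔt)=0.99683
t_5 payoffs: 55.7563 43.2609 26.5517 4.2078 0.0000 0.0000
t_4: node(4,0) S=42.8483 payoff=49.9617 vs cont=49.6671 → 49.9617 [stop]  node(4,1) S=57.2978 payoff=35.5122 vs cont=35.2176 → 35.5122 [stop]  node(4,2) S=76.6200 payoff=16.1900 vs cont=15.8954 → 16.1900 [stop]  node(4,3) S=102.4582 payoff=0.0000 vs cont=2.2035 → 2.2035 [wait]  node(4,4) S=137.0096 payoff=0.0000 vs cont=0.0000 → 0.0000 [wait]  ⇒ S*(4)=76.6200
t_3: node(3,0) S=49.5491 payoff=43.2609 vs cont=42.9663 → 43.2609 [stop]  node(3,1) S=66.2583 payoff=26.5517 vs cont=26.2572 → 26.5517 [stop]  node(3,2) S=88.6022 payoff=4.2078 vs cont=9.5209 → 9.5209 [wait]  node(3,3) S=118.4810 payoff=0.0000 vs cont=1.1539 → 1.1539 [wait]  ⇒ S*(3)=66.2583
t_2: node(2,0) S=57.2978 payoff=35.5122 vs cont=35.2176 → 35.5122 [stop]  node(2,1) S=76.6200 payoff=16.1900 vs cont=18.4093 → 18.4093 [wait]  node(2,2) S=102.4582 payoff=0.0000 vs cont=5.5318 → 5.5318 [wait]  ⇒ S*(2)=57.2978
t_1: node(1,0) S=66.2583 payoff=26.5517 vs cont=27.3072 → 27.3072 [wait]  node(1,1) S=88.6022 payoff=4.2078 vs cont=12.2579 → 12.2579 [wait]  ⇒ S*(1)=-
t_0: node(0,0) S=76.6200 payoff=16.1900 vs cont=20.1000 → 20.1000 [wait]  ⇒ S*(0)=-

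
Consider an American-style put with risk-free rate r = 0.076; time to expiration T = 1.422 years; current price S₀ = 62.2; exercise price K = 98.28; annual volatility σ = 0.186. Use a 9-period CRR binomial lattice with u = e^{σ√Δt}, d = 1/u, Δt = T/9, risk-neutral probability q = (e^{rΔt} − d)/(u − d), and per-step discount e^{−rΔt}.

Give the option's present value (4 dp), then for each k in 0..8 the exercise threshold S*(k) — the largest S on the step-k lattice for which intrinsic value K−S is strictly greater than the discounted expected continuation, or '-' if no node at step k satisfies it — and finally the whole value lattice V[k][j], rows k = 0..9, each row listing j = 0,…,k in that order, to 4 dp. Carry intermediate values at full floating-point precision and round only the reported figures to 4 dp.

price = 36.0800
boundary = 62.2000 66.9729 72.1121 77.6457 83.6038 77.6457 83.6038 77.6457 83.6038
tree:
36.0800
40.5128 31.3071
44.6297 36.0800 26.1679
48.4531 40.5128 31.3071 20.6343
52.0041 44.6297 36.0800 26.1679 14.6762
55.3020 48.4531 40.5128 31.3071 20.6343 8.8093
58.3649 52.0041 44.6297 36.0800 26.1679 14.6762 4.4471
61.2095 55.3020 48.4531 40.5128 31.3071 20.6343 8.3188 1.5391
63.8514 58.3649 52.0041 44.6297 36.0800 26.1679 14.6762 3.5657 0.0000
66.3050 61.2095 55.3020 48.4531 40.5128 31.3071 20.6343 8.2608 0.0000 0.0000

params: Δt=0.15800 u=1.07674 d=0.92873 q=0.56315 e^(-rΔt)=0.98806
t_9 payoffs: 66.3050 61.2095 55.3020 48.4531 40.5128 31.3071 20.6343 8.2608 0.0000 0.0000
t_8: node(8,0) S=34.4286 payoff=63.8514 vs cont=62.6783 → 63.8514 [stop]  node(8,1) S=39.9151 payoff=58.3649 vs cont=57.1918 → 58.3649 [stop]  node(8,2) S=46.2759 payoff=52.0041 vs cont=50.8310 → 52.0041 [stop]  node(8,3) S=53.6503 payoff=44.6297 vs cont=43.4566 → 44.6297 [stop]  node(8,4) S=62.2000 payoff=36.0800 vs cont=34.9069 → 36.0800 [stop]  node(8,5) S=72.1121 payoff=26.1679 vs cont=24.9948 → 26.1679 [stop]  node(8,6) S=83.6038 payoff=14.6762 vs cont=13.5031 → 14.6762 [stop]  node(8,7) S=96.9268 payoff=1.3532 vs cont=3.5657 → 3.5657 [wait]  node(8,8) S=112.3730 payoff=0.0000 vs cont=0.0000 → 0.0000 [wait]  ⇒ S*(8)=83.6038
t_7: node(7,0) S=37.0705 payoff=61.2095 vs cont=60.0365 → 61.2095 [stop]  node(7,1) S=42.9780 payoff=55.3020 vs cont=54.1290 → 55.3020 [stop]  node(7,2) S=49.8269 payoff=48.4531 vs cont=47.2800 → 48.4531 [stop]  node(7,3) S=57.7672 payoff=40.5128 vs cont=39.3397 → 40.5128 [stop]  node(7,4) S=66.9729 payoff=31.3071 vs cont=30.1340 → 31.3071 [stop]  node(7,5) S=77.6457 payoff=20.6343 vs cont=19.4613 → 20.6343 [stop]  node(7,6) S=90.0192 payoff=8.2608 vs cont=8.3188 → 8.3188 [wait]  node(7,7) S=104.3645 payoff=0.0000 vs cont=1.5391 → 1.5391 [wait]  ⇒ S*(7)=77.6457
t_6: node(6,0) S=39.9151 payoff=58.3649 vs cont=57.1918 → 58.3649 [stop]  node(6,1) S=46.2759 payoff=52.0041 vs cont=50.8310 → 52.0041 [stop]  node(6,2) S=53.6503 payoff=44.6297 vs cont=43.4566 → 44.6297 [stop]  node(6,3) S=62.2000 payoff=36.0800 vs cont=34.9069 → 36.0800 [stop]  node(6,4) S=72.1121 payoff=26.1679 vs cont=24.9948 → 26.1679 [stop]  node(6,5) S=83.6038 payoff=14.6762 vs cont=13.5354 → 14.6762 [stop]  node(6,6) S=96.9268 payoff=1.3532 vs cont=4.4471 → 4.4471 [wait]  ⇒ S*(6)=83.6038
t_5: node(5,0) S=42.9780 payoff=55.3020 vs cont=54.1290 → 55.3020 [stop]  node(5,1) S=49.8269 payoff=48.4531 vs cont=47.2800 → 48.4531 [stop]  node(5,2) S=57.7672 payoff=40.5128 vs cont=39.3397 → 40.5128 [stop]  node(5,3) S=66.9729 payoff=31.3071 vs cont=30.1340 → 31.3071 [stop]  node(5,4) S=77.6457 payoff=20.6343 vs cont=19.4613 → 20.6343 [stop]  node(5,5) S=90.0192 payoff=8.2608 vs cont=8.8093 → 8.8093 [wait]  ⇒ S*(5)=77.6457
t_4: node(4,0) S=46.2759 payoff=52.0041 vs cont=50.8310 → 52.0041 [stop]  node(4,1) S=53.6503 payoff=44.6297 vs cont=43.4566 → 44.6297 [stop]  node(4,2) S=62.2000 payoff=36.0800 vs cont=34.9069 → 36.0800 [stop]  node(4,3) S=72.1121 payoff=26.1679 vs cont=24.9948 → 26.1679 [stop]  node(4,4) S=83.6038 payoff=14.6762 vs cont=13.8083 → 14.6762 [stop]  ⇒ S*(4)=83.6038
t_3: node(3,0) S=49.8269 payoff=48.4531 vs cont=47.2800 → 48.4531 [stop]  node(3,1) S=57.7672 payoff=40.5128 vs cont=39.3397 → 40.5128 [stop]  node(3,2) S=66.9729 payoff=31.3071 vs cont=30.1340 → 31.3071 [stop]  node(3,3) S=77.6457 payoff=20.6343 vs cont=19.4613 → 20.6343 [stop]  ⇒ S*(3)=77.6457
t_2: node(2,0) S=53.6503 payoff=44.6297 vs cont=43.4566 → 44.6297 [stop]  node(2,1) S=62.2000 payoff=36.0800 vs cont=34.9069 → 36.0800 [stop]  node(2,2) S=72.1121 payoff=26.1679 vs cont=24.9948 → 26.1679 [stop]  ⇒ S*(2)=72.1121
t_1: node(1,0) S=57.7672 payoff=40.5128 vs cont=39.3397 → 40.5128 [stop]  node(1,1) S=66.9729 payoff=31.3071 vs cont=30.1340 → 31.3071 [stop]  ⇒ S*(1)=66.9729
t_0: node(0,0) S=62.2000 payoff=36.0800 vs cont=34.9069 → 36.0800 [stop]  ⇒ S*(0)=62.2000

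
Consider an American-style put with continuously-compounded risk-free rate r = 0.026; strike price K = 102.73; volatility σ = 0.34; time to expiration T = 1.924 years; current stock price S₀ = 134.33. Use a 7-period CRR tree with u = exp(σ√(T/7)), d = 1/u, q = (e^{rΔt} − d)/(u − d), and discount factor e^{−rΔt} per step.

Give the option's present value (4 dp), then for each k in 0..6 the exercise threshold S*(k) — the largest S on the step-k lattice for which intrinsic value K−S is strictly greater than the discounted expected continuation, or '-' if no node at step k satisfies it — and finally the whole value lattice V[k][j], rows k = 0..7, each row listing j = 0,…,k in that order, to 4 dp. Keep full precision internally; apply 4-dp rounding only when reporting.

price = 8.2500
boundary = - - - - 65.8444 55.0941 65.8444
tree:
8.2500
12.5939 3.5841
18.7014 6.0489 0.9201
26.8345 10.0145 1.7670 0.0000
36.8856 16.1554 3.3935 0.0000 0.0000
47.6359 25.1163 6.5173 0.0000 0.0000 0.0000
56.6310 36.8856 12.5164 0.0000 0.0000 0.0000 0.0000
64.1574 47.6359 24.0377 0.0000 0.0000 0.0000 0.0000 0.0000

Δt=0.27486, u=1.19513, d=0.83673, q=0.47557, disc=e^(-rΔt)=0.99288
k=7 terminal: V=max(K-S,0) → 64.1574 47.6359 24.0377 0.0000 0.0000 0.0000 0.0000 0.0000
k=6: j=0 S=46.0990 intr=56.6310 cont=55.8994 V=56.6310[EX]; j=1 S=65.8444 intr=36.8856 cont=36.1541 V=36.8856[EX]; j=2 S=94.0472 intr=8.6828 cont=12.5164 V=12.5164[hold]; j=3 S=134.3300 intr=0.0000 cont=0.0000 V=0.0000[hold]; j=4 S=191.8669 intr=0.0000 cont=0.0000 V=0.0000[hold]; j=5 S=274.0483 intr=0.0000 cont=0.0000 V=0.0000[hold]; j=6 S=391.4300 intr=0.0000 cont=0.0000 V=0.0000[hold]  S*(6)=65.8444
k=5: j=0 S=55.0941 intr=47.6359 cont=46.9043 V=47.6359[EX]; j=1 S=78.6923 intr=24.0377 cont=25.1163 V=25.1163[hold]; j=2 S=112.3982 intr=0.0000 cont=6.5173 V=6.5173[hold]; j=3 S=160.5412 intr=0.0000 cont=0.0000 V=0.0000[hold]; j=4 S=229.3050 intr=0.0000 cont=0.0000 V=0.0000[hold]; j=5 S=327.5221 intr=0.0000 cont=0.0000 V=0.0000[hold]  S*(5)=55.0941
k=4: j=0 S=65.8444 intr=36.8856 cont=36.6634 V=36.8856[EX]; j=1 S=94.0472 intr=8.6828 cont=16.1554 V=16.1554[hold]; j=2 S=134.3300 intr=0.0000 cont=3.3935 V=3.3935[hold]; j=3 S=191.8669 intr=0.0000 cont=0.0000 V=0.0000[hold]; j=4 S=274.0483 intr=0.0000 cont=0.0000 V=0.0000[hold]  S*(4)=65.8444
k=3: j=0 S=78.6923 intr=24.0377 cont=26.8345 V=26.8345[hold]; j=1 S=112.3982 intr=0.0000 cont=10.0145 V=10.0145[hold]; j=2 S=160.5412 intr=0.0000 cont=1.7670 V=1.7670[hold]; j=3 S=229.3050 intr=0.0000 cont=0.0000 V=0.0000[hold]  S*(3)=-
k=2: j=0 S=94.0472 intr=8.6828 cont=18.7014 V=18.7014[hold]; j=1 S=134.3300 intr=0.0000 cont=6.0489 V=6.0489[hold]; j=2 S=191.8669 intr=0.0000 cont=0.9201 V=0.9201[hold]  S*(2)=-
k=1: j=0 S=112.3982 intr=0.0000 cont=12.5939 V=12.5939[hold]; j=1 S=160.5412 intr=0.0000 cont=3.5841 V=3.5841[hold]  S*(1)=-
k=0: j=0 S=134.3300 intr=0.0000 cont=8.2500 V=8.2500[hold]  S*(0)=-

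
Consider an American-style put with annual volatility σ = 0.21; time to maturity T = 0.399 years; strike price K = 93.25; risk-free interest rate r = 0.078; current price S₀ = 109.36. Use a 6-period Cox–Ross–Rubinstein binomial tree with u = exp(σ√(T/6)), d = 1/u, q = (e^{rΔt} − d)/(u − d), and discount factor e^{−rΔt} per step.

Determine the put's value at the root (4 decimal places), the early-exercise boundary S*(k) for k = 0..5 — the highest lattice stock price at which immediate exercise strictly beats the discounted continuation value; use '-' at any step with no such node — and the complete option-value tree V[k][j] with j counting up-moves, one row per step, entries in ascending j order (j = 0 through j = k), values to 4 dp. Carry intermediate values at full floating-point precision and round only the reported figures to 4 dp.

params: Δt=0.06650 u=1.05565 d=0.94729 q=0.53446 e^(-rΔt)=0.99483
t_6 payoffs: 14.2284 5.1890 0.0000 0.0000 0.0000 0.0000 0.0000
t_5: node(5,0) S=83.4189 payoff=9.8311 vs cont=9.3486 → 9.8311 [stop]  node(5,1) S=92.9613 payoff=0.2887 vs cont=2.4032 → 2.4032 [wait]  node(5,2) S=103.5952 payoff=0.0000 vs cont=0.0000 → 0.0000 [wait]  node(5,3) S=115.4456 payoff=0.0000 vs cont=0.0000 → 0.0000 [wait]  node(5,4) S=128.6515 payoff=0.0000 vs cont=0.0000 → 0.0000 [wait]  node(5,5) S=143.3680 payoff=0.0000 vs cont=0.0000 → 0.0000 [wait]  ⇒ S*(5)=83.4189
t_4: node(4,0) S=88.0610 payoff=5.1890 vs cont=5.8309 → 5.8309 [wait]  node(4,1) S=98.1343 payoff=0.0000 vs cont=1.1130 → 1.1130 [wait]  node(4,2) S=109.3600 payoff=0.0000 vs cont=0.0000 → 0.0000 [wait]  node(4,3) S=121.8698 payoff=0.0000 vs cont=0.0000 → 0.0000 [wait]  node(4,4) S=135.8106 payoff=0.0000 vs cont=0.0000 → 0.0000 [wait]  ⇒ S*(4)=-
t_3: node(3,0) S=92.9613 payoff=0.2887 vs cont=3.2923 → 3.2923 [wait]  node(3,1) S=103.5952 payoff=0.0000 vs cont=0.5155 → 0.5155 [wait]  node(3,2) S=115.4456 payoff=0.0000 vs cont=0.0000 → 0.0000 [wait]  node(3,3) S=128.6515 payoff=0.0000 vs cont=0.0000 → 0.0000 [wait]  ⇒ S*(3)=-
t_2: node(2,0) S=98.1343 payoff=0.0000 vs cont=1.7988 → 1.7988 [wait]  node(2,1) S=109.3600 payoff=0.0000 vs cont=0.2387 → 0.2387 [wait]  node(2,2) S=121.8698 payoff=0.0000 vs cont=0.0000 → 0.0000 [wait]  ⇒ S*(2)=-
t_1: node(1,0) S=103.5952 payoff=0.0000 vs cont=0.9600 → 0.9600 [wait]  node(1,1) S=115.4456 payoff=0.0000 vs cont=0.1106 → 0.1106 [wait]  ⇒ S*(1)=-
t_0: node(0,0) S=109.3600 payoff=0.0000 vs cont=0.5034 → 0.5034 [wait]  ⇒ S*(0)=-

price = 0.5034
boundary = - - - - - 83.4189
tree:
0.5034
0.9600 0.1106
1.7988 0.2387 0.0000
3.2923 0.5155 0.0000 0.0000
5.8309 1.1130 0.0000 0.0000 0.0000
9.8311 2.4032 0.0000 0.0000 0.0000 0.0000
14.2284 5.1890 0.0000 0.0000 0.0000 0.0000 0.0000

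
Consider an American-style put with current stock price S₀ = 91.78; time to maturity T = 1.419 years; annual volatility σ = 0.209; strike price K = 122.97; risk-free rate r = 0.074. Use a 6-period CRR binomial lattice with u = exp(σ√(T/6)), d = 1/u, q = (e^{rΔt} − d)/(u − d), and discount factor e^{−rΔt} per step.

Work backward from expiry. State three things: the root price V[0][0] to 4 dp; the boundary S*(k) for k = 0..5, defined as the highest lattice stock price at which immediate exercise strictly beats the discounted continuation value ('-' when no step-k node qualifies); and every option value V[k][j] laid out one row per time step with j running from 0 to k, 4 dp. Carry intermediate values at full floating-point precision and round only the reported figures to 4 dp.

price = 31.1900
boundary = 91.7800 101.5990 91.7800 101.5990 91.7800 101.5990
tree:
31.1900
40.0601 21.3710
48.0729 31.1900 12.5904
55.3113 40.0601 21.3710 6.1240
61.8501 48.0729 31.1900 11.7095 1.9515
67.7570 55.3113 40.0601 21.3710 4.5269 0.0000
73.0931 61.8501 48.0729 31.1900 10.5015 0.0000 0.0000

params: Δt=0.23650 u=1.10698 d=0.90336 q=0.56131 e^(-rΔt)=0.98265
t_6 payoffs: 73.0931 61.8501 48.0729 31.1900 10.5015 0.0000 0.0000
t_5: node(5,0) S=55.2130 payoff=67.7570 vs cont=65.6237 → 67.7570 [stop]  node(5,1) S=67.6587 payoff=55.3113 vs cont=53.1779 → 55.3113 [stop]  node(5,2) S=82.9099 payoff=40.0601 vs cont=37.9267 → 40.0601 [stop]  node(5,3) S=101.5990 payoff=21.3710 vs cont=19.2376 → 21.3710 [stop]  node(5,4) S=124.5008 payoff=0.0000 vs cont=4.5269 → 4.5269 [wait]  node(5,5) S=152.5651 payoff=0.0000 vs cont=0.0000 → 0.0000 [wait]  ⇒ S*(5)=101.5990
t_4: node(4,0) S=61.1199 payoff=61.8501 vs cont=59.7168 → 61.8501 [stop]  node(4,1) S=74.8971 payoff=48.0729 vs cont=45.9395 → 48.0729 [stop]  node(4,2) S=91.7800 payoff=31.1900 vs cont=29.0566 → 31.1900 [stop]  node(4,3) S=112.4685 payoff=10.5015 vs cont=11.7095 → 11.7095 [wait]  node(4,4) S=137.8205 payoff=0.0000 vs cont=1.9515 → 1.9515 [wait]  ⇒ S*(4)=91.7800
t_3: node(3,0) S=67.6587 payoff=55.3113 vs cont=53.1779 → 55.3113 [stop]  node(3,1) S=82.9099 payoff=40.0601 vs cont=37.9267 → 40.0601 [stop]  node(3,2) S=101.5990 payoff=21.3710 vs cont=19.9039 → 21.3710 [stop]  node(3,3) S=124.5008 payoff=0.0000 vs cont=6.1240 → 6.1240 [wait]  ⇒ S*(3)=101.5990
t_2: node(2,0) S=74.8971 payoff=48.0729 vs cont=45.9395 → 48.0729 [stop]  node(2,1) S=91.7800 payoff=31.1900 vs cont=29.0566 → 31.1900 [stop]  node(2,2) S=112.4685 payoff=10.5015 vs cont=12.5904 → 12.5904 [wait]  ⇒ S*(2)=91.7800
t_1: node(1,0) S=82.9099 payoff=40.0601 vs cont=37.9267 → 40.0601 [stop]  node(1,1) S=101.5990 payoff=21.3710 vs cont=20.3898 → 21.3710 [stop]  ⇒ S*(1)=101.5990
t_0: node(0,0) S=91.7800 payoff=31.1900 vs cont=29.0566 → 31.1900 [stop]  ⇒ S*(0)=91.7800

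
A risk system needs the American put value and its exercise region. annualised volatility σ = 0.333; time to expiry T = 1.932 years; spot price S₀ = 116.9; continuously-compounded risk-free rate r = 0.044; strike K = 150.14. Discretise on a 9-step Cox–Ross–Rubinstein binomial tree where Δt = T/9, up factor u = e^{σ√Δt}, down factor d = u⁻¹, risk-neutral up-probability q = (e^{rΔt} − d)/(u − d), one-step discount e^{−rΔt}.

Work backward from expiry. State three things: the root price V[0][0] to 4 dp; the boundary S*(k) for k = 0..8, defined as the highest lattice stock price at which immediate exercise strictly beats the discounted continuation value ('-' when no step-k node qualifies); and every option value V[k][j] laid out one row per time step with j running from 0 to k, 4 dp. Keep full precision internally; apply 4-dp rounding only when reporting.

price = 38.9523
boundary = - - 85.8625 73.5864 85.8625 100.1864 85.8625 100.1864 116.9000
tree:
38.9523
50.7405 27.5386
64.2775 37.7494 17.5326
76.5536 50.1325 25.6985 9.4437
87.0744 64.2775 36.5023 15.0452 3.8454
96.0911 76.5536 49.9536 23.3251 6.7908 0.8800
103.8187 87.0744 64.2775 34.9261 11.8032 1.7493 0.0000
110.4414 96.0911 76.5536 49.9536 20.0921 3.4771 0.0000 0.0000
116.1172 103.8187 87.0744 64.2775 33.2400 6.9115 0.0000 0.0000 0.0000
120.9815 110.4414 96.0911 76.5536 49.9536 13.7382 0.0000 0.0000 0.0000 0.0000

params: Δt=0.21467 u=1.16682 d=0.85703 q=0.49214 e^(-rΔt)=0.99060
t_9 payoffs: 120.9815 110.4414 96.0911 76.5536 49.9536 13.7382 0.0000 0.0000 0.0000 0.0000
t_8: node(8,0) S=34.0228 payoff=116.1172 vs cont=114.7058 → 116.1172 [stop]  node(8,1) S=46.3213 payoff=103.8187 vs cont=102.4072 → 103.8187 [stop]  node(8,2) S=63.0656 payoff=87.0744 vs cont=85.6630 → 87.0744 [stop]  node(8,3) S=85.8625 payoff=64.2775 vs cont=62.8661 → 64.2775 [stop]  node(8,4) S=116.9000 payoff=33.2400 vs cont=31.8286 → 33.2400 [stop]  node(8,5) S=159.1570 payoff=0.0000 vs cont=6.9115 → 6.9115 [wait]  node(8,6) S=216.6889 payoff=0.0000 vs cont=0.0000 → 0.0000 [wait]  node(8,7) S=295.0176 payoff=0.0000 vs cont=0.0000 → 0.0000 [wait]  node(8,8) S=401.6604 payoff=0.0000 vs cont=0.0000 → 0.0000 [wait]  ⇒ S*(8)=116.9000
t_7: node(7,0) S=39.6986 payoff=110.4414 vs cont=109.0299 → 110.4414 [stop]  node(7,1) S=54.0489 payoff=96.0911 vs cont=94.6797 → 96.0911 [stop]  node(7,2) S=73.5864 payoff=76.5536 vs cont=75.1421 → 76.5536 [stop]  node(7,3) S=100.1864 payoff=49.9536 vs cont=48.5421 → 49.9536 [stop]  node(7,4) S=136.4018 payoff=13.7382 vs cont=20.0921 → 20.0921 [wait]  node(7,5) S=185.7082 payoff=0.0000 vs cont=3.4771 → 3.4771 [wait]  node(7,6) S=252.8380 payoff=0.0000 vs cont=0.0000 → 0.0000 [wait]  node(7,7) S=344.2337 payoff=0.0000 vs cont=0.0000 → 0.0000 [wait]  ⇒ S*(7)=100.1864
t_6: node(6,0) S=46.3213 payoff=103.8187 vs cont=102.4072 → 103.8187 [stop]  node(6,1) S=63.0656 payoff=87.0744 vs cont=85.6630 → 87.0744 [stop]  node(6,2) S=85.8625 payoff=64.2775 vs cont=62.8661 → 64.2775 [stop]  node(6,3) S=116.9000 payoff=33.2400 vs cont=34.9261 → 34.9261 [wait]  node(6,4) S=159.1570 payoff=0.0000 vs cont=11.8032 → 11.8032 [wait]  node(6,5) S=216.6889 payoff=0.0000 vs cont=1.7493 → 1.7493 [wait]  node(6,6) S=295.0176 payoff=0.0000 vs cont=0.0000 → 0.0000 [wait]  ⇒ S*(6)=85.8625
t_5: node(5,0) S=54.0489 payoff=96.0911 vs cont=94.6797 → 96.0911 [stop]  node(5,1) S=73.5864 payoff=76.5536 vs cont=75.1421 → 76.5536 [stop]  node(5,2) S=100.1864 payoff=49.9536 vs cont=49.3641 → 49.9536 [stop]  node(5,3) S=136.4018 payoff=13.7382 vs cont=23.3251 → 23.3251 [wait]  node(5,4) S=185.7082 payoff=0.0000 vs cont=6.7908 → 6.7908 [wait]  node(5,5) S=252.8380 payoff=0.0000 vs cont=0.8800 → 0.8800 [wait]  ⇒ S*(5)=100.1864
t_4: node(4,0) S=63.0656 payoff=87.0744 vs cont=85.6630 → 87.0744 [stop]  node(4,1) S=85.8625 payoff=64.2775 vs cont=62.8661 → 64.2775 [stop]  node(4,2) S=116.9000 payoff=33.2400 vs cont=36.5023 → 36.5023 [wait]  node(4,3) S=159.1570 payoff=0.0000 vs cont=15.0452 → 15.0452 [wait]  node(4,4) S=216.6889 payoff=0.0000 vs cont=3.8454 → 3.8454 [wait]  ⇒ S*(4)=85.8625
t_3: node(3,0) S=73.5864 payoff=76.5536 vs cont=75.1421 → 76.5536 [stop]  node(3,1) S=100.1864 payoff=49.9536 vs cont=50.1325 → 50.1325 [wait]  node(3,2) S=136.4018 payoff=13.7382 vs cont=25.6985 → 25.6985 [wait]  node(3,3) S=185.7082 payoff=0.0000 vs cont=9.4437 → 9.4437 [wait]  ⇒ S*(3)=73.5864
t_2: node(2,0) S=85.8625 payoff=64.2775 vs cont=62.9533 → 64.2775 [stop]  node(2,1) S=116.9000 payoff=33.2400 vs cont=37.7494 → 37.7494 [wait]  node(2,2) S=159.1570 payoff=0.0000 vs cont=17.5326 → 17.5326 [wait]  ⇒ S*(2)=85.8625
t_1: node(1,0) S=100.1864 payoff=49.9536 vs cont=50.7405 → 50.7405 [wait]  node(1,1) S=136.4018 payoff=13.7382 vs cont=27.5386 → 27.5386 [wait]  ⇒ S*(1)=-
t_0: node(0,0) S=116.9000 payoff=33.2400 vs cont=38.9523 → 38.9523 [wait]  ⇒ S*(0)=-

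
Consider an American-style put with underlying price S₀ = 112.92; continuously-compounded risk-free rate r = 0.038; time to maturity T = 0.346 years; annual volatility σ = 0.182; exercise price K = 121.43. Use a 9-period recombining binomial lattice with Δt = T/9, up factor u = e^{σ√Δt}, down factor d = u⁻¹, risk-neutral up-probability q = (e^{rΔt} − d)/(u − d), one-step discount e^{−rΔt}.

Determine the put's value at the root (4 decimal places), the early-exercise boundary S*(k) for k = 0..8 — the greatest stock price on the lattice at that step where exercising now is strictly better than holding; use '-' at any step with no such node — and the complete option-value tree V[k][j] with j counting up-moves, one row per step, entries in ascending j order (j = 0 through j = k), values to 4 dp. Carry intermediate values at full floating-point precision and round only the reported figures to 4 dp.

price = 9.6660
boundary = - - 105.1417 101.4559 105.1417 108.9615 105.1417 108.9615 112.9200
tree:
9.6660
12.7337 6.7645
16.2883 9.3761 4.2903
19.9741 12.5783 6.3454 2.3403
23.5308 16.2883 9.0720 3.7602 0.9912
26.9627 19.9741 12.4685 5.8549 1.7710 0.2494
30.2744 23.5308 16.2883 8.7623 3.0955 0.5114 0.0000
33.4699 26.9627 19.9741 12.4685 5.2487 1.0485 0.0000 0.0000
36.5534 30.2744 23.5308 16.2883 8.5100 2.1497 0.0000 0.0000 0.0000
39.5289 33.4699 26.9627 19.9741 12.4685 4.4077 0.0000 0.0000 0.0000 0.0000

Δt=0.03844  u=1.03633  d=0.96494  q=0.51156  discount=0.99854
step 9 (expiry): payoffs max(K−S,0) = 39.5289 33.4699 26.9627 19.9741 12.4685 4.4077 0.0000 0.0000 0.0000 0.0000
step 8: (k=8,j=0): S=84.8766, (K−S)⁺=36.5534, hold=36.3762 ⇒ V=36.5534 exercise | (k=8,j=1): S=91.1556, (K−S)⁺=30.2744, hold=30.0971 ⇒ V=30.2744 exercise | (k=8,j=2): S=97.8992, (K−S)⁺=23.5308, hold=23.3535 ⇒ V=23.5308 exercise | (k=8,j=3): S=105.1417, (K−S)⁺=16.2883, hold=16.1110 ⇒ V=16.2883 exercise | (k=8,j=4): S=112.9200, (K−S)⁺=8.5100, hold=8.3327 ⇒ V=8.5100 exercise | (k=8,j=5): S=121.2737, (K−S)⁺=0.1563, hold=2.1497 ⇒ V=2.1497 continue | (k=8,j=6): S=130.2454, (K−S)⁺=0.0000, hold=0.0000 ⇒ V=0.0000 continue | (k=8,j=7): S=139.8808, (K−S)⁺=0.0000, hold=0.0000 ⇒ V=0.0000 continue | (k=8,j=8): S=150.2291, (K−S)⁺=0.0000, hold=0.0000 ⇒ V=0.0000 continue  boundary S*=112.9200
step 7: (k=7,j=0): S=87.9601, (K−S)⁺=33.4699, hold=33.2926 ⇒ V=33.4699 exercise | (k=7,j=1): S=94.4673, (K−S)⁺=26.9627, hold=26.7854 ⇒ V=26.9627 exercise | (k=7,j=2): S=101.4559, (K−S)⁺=19.9741, hold=19.7969 ⇒ V=19.9741 exercise | (k=7,j=3): S=108.9615, (K−S)⁺=12.4685, hold=12.2913 ⇒ V=12.4685 exercise | (k=7,j=4): S=117.0223, (K−S)⁺=4.4077, hold=5.2487 ⇒ V=5.2487 continue | (k=7,j=5): S=125.6795, (K−S)⁺=0.0000, hold=1.0485 ⇒ V=1.0485 continue | (k=7,j=6): S=134.9772, (K−S)⁺=0.0000, hold=0.0000 ⇒ V=0.0000 continue | (k=7,j=7): S=144.9626, (K−S)⁺=0.0000, hold=0.0000 ⇒ V=0.0000 continue  boundary S*=108.9615
step 6: (k=6,j=0): S=91.1556, (K−S)⁺=30.2744, hold=30.0971 ⇒ V=30.2744 exercise | (k=6,j=1): S=97.8992, (K−S)⁺=23.5308, hold=23.3535 ⇒ V=23.5308 exercise | (k=6,j=2): S=105.1417, (K−S)⁺=16.2883, hold=16.1110 ⇒ V=16.2883 exercise | (k=6,j=3): S=112.9200, (K−S)⁺=8.5100, hold=8.7623 ⇒ V=8.7623 continue | (k=6,j=4): S=121.2737, (K−S)⁺=0.1563, hold=3.0955 ⇒ V=3.0955 continue | (k=6,j=5): S=130.2454, (K−S)⁺=0.0000, hold=0.5114 ⇒ V=0.5114 continue | (k=6,j=6): S=139.8808, (K−S)⁺=0.0000, hold=0.0000 ⇒ V=0.0000 continue  boundary S*=105.1417
step 5: (k=5,j=0): S=94.4673, (K−S)⁺=26.9627, hold=26.7854 ⇒ V=26.9627 exercise | (k=5,j=1): S=101.4559, (K−S)⁺=19.9741, hold=19.7969 ⇒ V=19.9741 exercise | (k=5,j=2): S=108.9615, (K−S)⁺=12.4685, hold=12.4202 ⇒ V=12.4685 exercise | (k=5,j=3): S=117.0223, (K−S)⁺=4.4077, hold=5.8549 ⇒ V=5.8549 continue | (k=5,j=4): S=125.6795, (K−S)⁺=0.0000, hold=1.7710 ⇒ V=1.7710 continue | (k=5,j=5): S=134.9772, (K−S)⁺=0.0000, hold=0.2494 ⇒ V=0.2494 continue  boundary S*=108.9615
step 4: (k=4,j=0): S=97.8992, (K−S)⁺=23.5308, hold=23.3535 ⇒ V=23.5308 exercise | (k=4,j=1): S=105.1417, (K−S)⁺=16.2883, hold=16.1110 ⇒ V=16.2883 exercise | (k=4,j=2): S=112.9200, (K−S)⁺=8.5100, hold=9.0720 ⇒ V=9.0720 continue | (k=4,j=3): S=121.2737, (K−S)⁺=0.1563, hold=3.7602 ⇒ V=3.7602 continue | (k=4,j=4): S=130.2454, (K−S)⁺=0.0000, hold=0.9912 ⇒ V=0.9912 continue  boundary S*=105.1417
step 3: (k=3,j=0): S=101.4559, (K−S)⁺=19.9741, hold=19.7969 ⇒ V=19.9741 exercise | (k=3,j=1): S=108.9615, (K−S)⁺=12.4685, hold=12.5783 ⇒ V=12.5783 continue | (k=3,j=2): S=117.0223, (K−S)⁺=4.4077, hold=6.3454 ⇒ V=6.3454 continue | (k=3,j=3): S=125.6795, (K−S)⁺=0.0000, hold=2.3403 ⇒ V=2.3403 continue  boundary S*=101.4559
step 2: (k=2,j=0): S=105.1417, (K−S)⁺=16.2883, hold=16.1671 ⇒ V=16.2883 exercise | (k=2,j=1): S=112.9200, (K−S)⁺=8.5100, hold=9.3761 ⇒ V=9.3761 continue | (k=2,j=2): S=121.2737, (K−S)⁺=0.1563, hold=4.2903 ⇒ V=4.2903 continue  boundary S*=105.1417
step 1: (k=1,j=0): S=108.9615, (K−S)⁺=12.4685, hold=12.7337 ⇒ V=12.7337 continue | (k=1,j=1): S=117.0223, (K−S)⁺=4.4077, hold=6.7645 ⇒ V=6.7645 continue  boundary S*=-
step 0: (k=0,j=0): S=112.9200, (K−S)⁺=8.5100, hold=9.6660 ⇒ V=9.6660 continue  boundary S*=-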